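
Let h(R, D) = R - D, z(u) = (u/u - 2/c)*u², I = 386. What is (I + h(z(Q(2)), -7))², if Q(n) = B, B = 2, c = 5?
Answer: 3908529/25 ≈ 1.5634e+5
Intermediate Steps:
Q(n) = 2
z(u) = 3*u²/5 (z(u) = (u/u - 2/5)*u² = (1 - 2*⅕)*u² = (1 - ⅖)*u² = 3*u²/5)
(I + h(z(Q(2)), -7))² = (386 + ((⅗)*2² - 1*(-7)))² = (386 + ((⅗)*4 + 7))² = (386 + (12/5 + 7))² = (386 + 47/5)² = (1977/5)² = 3908529/25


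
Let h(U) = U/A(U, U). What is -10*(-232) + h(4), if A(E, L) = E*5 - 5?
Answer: 34804/15 ≈ 2320.3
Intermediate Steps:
A(E, L) = -5 + 5*E (A(E, L) = 5*E - 5 = -5 + 5*E)
h(U) = U/(-5 + 5*U)
-10*(-232) + h(4) = -10*(-232) + (⅕)*4/(-1 + 4) = 2320 + (⅕)*4/3 = 2320 + (⅕)*4*(⅓) = 2320 + 4/15 = 34804/15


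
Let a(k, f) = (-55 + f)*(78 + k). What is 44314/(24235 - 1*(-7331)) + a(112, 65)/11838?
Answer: 48713711/31139859 ≈ 1.5644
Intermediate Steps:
44314/(24235 - 1*(-7331)) + a(112, 65)/11838 = 44314/(24235 - 1*(-7331)) + (-4290 - 55*112 + 78*65 + 65*112)/11838 = 44314/(24235 + 7331) + (-4290 - 6160 + 5070 + 7280)*(1/11838) = 44314/31566 + 1900*(1/11838) = 44314*(1/31566) + 950/5919 = 22157/15783 + 950/5919 = 48713711/31139859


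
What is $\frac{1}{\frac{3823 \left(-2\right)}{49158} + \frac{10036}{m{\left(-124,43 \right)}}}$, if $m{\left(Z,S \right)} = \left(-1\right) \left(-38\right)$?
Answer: $\frac{467001}{123264785} \approx 0.0037886$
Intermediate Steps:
$m{\left(Z,S \right)} = 38$
$\frac{1}{\frac{3823 \left(-2\right)}{49158} + \frac{10036}{m{\left(-124,43 \right)}}} = \frac{1}{\frac{3823 \left(-2\right)}{49158} + \frac{10036}{38}} = \frac{1}{\left(-7646\right) \frac{1}{49158} + 10036 \cdot \frac{1}{38}} = \frac{1}{- \frac{3823}{24579} + \frac{5018}{19}} = \frac{1}{\frac{123264785}{467001}} = \frac{467001}{123264785}$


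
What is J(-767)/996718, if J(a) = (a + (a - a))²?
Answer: 588289/996718 ≈ 0.59023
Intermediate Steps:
J(a) = a² (J(a) = (a + 0)² = a²)
J(-767)/996718 = (-767)²/996718 = 588289*(1/996718) = 588289/996718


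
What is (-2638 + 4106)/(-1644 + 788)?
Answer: -367/214 ≈ -1.7150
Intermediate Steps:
(-2638 + 4106)/(-1644 + 788) = 1468/(-856) = 1468*(-1/856) = -367/214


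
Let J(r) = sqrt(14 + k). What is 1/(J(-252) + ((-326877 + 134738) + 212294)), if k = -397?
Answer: 20155/406224408 - I*sqrt(383)/406224408 ≈ 4.9615e-5 - 4.8176e-8*I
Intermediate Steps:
J(r) = I*sqrt(383) (J(r) = sqrt(14 - 397) = sqrt(-383) = I*sqrt(383))
1/(J(-252) + ((-326877 + 134738) + 212294)) = 1/(I*sqrt(383) + ((-326877 + 134738) + 212294)) = 1/(I*sqrt(383) + (-192139 + 212294)) = 1/(I*sqrt(383) + 20155) = 1/(20155 + I*sqrt(383))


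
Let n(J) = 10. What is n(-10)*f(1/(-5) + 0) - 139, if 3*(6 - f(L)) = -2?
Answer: -217/3 ≈ -72.333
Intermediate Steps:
f(L) = 20/3 (f(L) = 6 - ⅓*(-2) = 6 + ⅔ = 20/3)
n(-10)*f(1/(-5) + 0) - 139 = 10*(20/3) - 139 = 200/3 - 139 = -217/3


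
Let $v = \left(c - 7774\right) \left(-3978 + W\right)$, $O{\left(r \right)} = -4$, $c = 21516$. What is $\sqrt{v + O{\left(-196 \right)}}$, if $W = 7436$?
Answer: $2 \sqrt{11879958} \approx 6893.5$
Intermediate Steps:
$v = 47519836$ ($v = \left(21516 - 7774\right) \left(-3978 + 7436\right) = 13742 \cdot 3458 = 47519836$)
$\sqrt{v + O{\left(-196 \right)}} = \sqrt{47519836 - 4} = \sqrt{47519832} = 2 \sqrt{11879958}$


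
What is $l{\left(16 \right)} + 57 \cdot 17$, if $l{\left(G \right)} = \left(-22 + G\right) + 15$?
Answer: $978$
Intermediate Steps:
$l{\left(G \right)} = -7 + G$
$l{\left(16 \right)} + 57 \cdot 17 = \left(-7 + 16\right) + 57 \cdot 17 = 9 + 969 = 978$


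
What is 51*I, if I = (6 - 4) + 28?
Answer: 1530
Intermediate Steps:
I = 30 (I = 2 + 28 = 30)
51*I = 51*30 = 1530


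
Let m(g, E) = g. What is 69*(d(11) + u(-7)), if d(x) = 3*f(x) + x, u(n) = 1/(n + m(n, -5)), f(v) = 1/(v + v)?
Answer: 58788/77 ≈ 763.48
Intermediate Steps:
f(v) = 1/(2*v)
u(n) = 1/(2*n) (u(n) = 1/(n + n) = 1/(2*n))
d(x) = x + 3/(2*x) (d(x) = 3*(1/(2*x)) + x = 3/(2*x) + x = x + 3/(2*x))
69*(d(11) + u(-7)) = 69*((11 + (3/2)/11) + (½)/(-7)) = 69*((11 + (3/2)*(1/11)) + (½)*(-⅐)) = 69*((11 + 3/22) - 1/14) = 69*(245/22 - 1/14) = 69*(852/77) = 58788/77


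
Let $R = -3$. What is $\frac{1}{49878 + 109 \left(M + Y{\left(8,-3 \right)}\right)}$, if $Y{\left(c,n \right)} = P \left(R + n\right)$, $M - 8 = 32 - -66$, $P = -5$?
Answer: $\frac{1}{64702} \approx 1.5455 \cdot 10^{-5}$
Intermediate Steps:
$M = 106$ ($M = 8 + \left(32 - -66\right) = 8 + \left(32 + 66\right) = 8 + 98 = 106$)
$Y{\left(c,n \right)} = 15 - 5 n$ ($Y{\left(c,n \right)} = - 5 \left(-3 + n\right) = 15 - 5 n$)
$\frac{1}{49878 + 109 \left(M + Y{\left(8,-3 \right)}\right)} = \frac{1}{49878 + 109 \left(106 + \left(15 - -15\right)\right)} = \frac{1}{49878 + 109 \left(106 + \left(15 + 15\right)\right)} = \frac{1}{49878 + 109 \left(106 + 30\right)} = \frac{1}{49878 + 109 \cdot 136} = \frac{1}{49878 + 14824} = \frac{1}{64702}$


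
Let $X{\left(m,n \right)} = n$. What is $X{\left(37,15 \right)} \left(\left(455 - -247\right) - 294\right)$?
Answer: $6120$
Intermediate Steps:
$X{\left(37,15 \right)} \left(\left(455 - -247\right) - 294\right) = 15 \left(\left(455 - -247\right) - 294\right) = 15 \left(\left(455 + 247\right) - 294\right) = 15 \left(702 - 294\right) = 15 \cdot 408 = 6120$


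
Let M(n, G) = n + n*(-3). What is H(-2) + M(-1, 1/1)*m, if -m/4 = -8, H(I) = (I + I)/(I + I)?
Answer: 65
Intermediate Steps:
M(n, G) = -2*n (M(n, G) = n - 3*n = -2*n)
H(I) = 1 (H(I) = (2*I)/((2*I)) = (2*I)*(1/(2*I)) = 1)
m = 32 (m = -4*(-8) = 32)
H(-2) + M(-1, 1/1)*m = 1 - 2*(-1)*32 = 1 + 2*32 = 1 + 64 = 65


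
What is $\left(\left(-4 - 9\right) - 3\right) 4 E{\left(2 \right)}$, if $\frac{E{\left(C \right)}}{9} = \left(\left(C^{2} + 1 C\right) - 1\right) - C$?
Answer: $-1728$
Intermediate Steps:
$E{\left(C \right)} = -9 + 9 C^{2}$ ($E{\left(C \right)} = 9 \left(\left(\left(C^{2} + 1 C\right) - 1\right) - C\right) = 9 \left(\left(\left(C^{2} + C\right) - 1\right) - C\right) = 9 \left(\left(\left(C + C^{2}\right) - 1\right) - C\right) = 9 \left(\left(-1 + C + C^{2}\right) - C\right) = 9 \left(-1 + C^{2}\right) = -9 + 9 C^{2}$)
$\left(\left(-4 - 9\right) - 3\right) 4 E{\left(2 \right)} = \left(\left(-4 - 9\right) - 3\right) 4 \left(-9 + 9 \cdot 2^{2}\right) = \left(-13 - 3\right) 4 \left(-9 + 9 \cdot 4\right) = \left(-16\right) 4 \left(-9 + 36\right) = \left(-64\right) 27 = -1728$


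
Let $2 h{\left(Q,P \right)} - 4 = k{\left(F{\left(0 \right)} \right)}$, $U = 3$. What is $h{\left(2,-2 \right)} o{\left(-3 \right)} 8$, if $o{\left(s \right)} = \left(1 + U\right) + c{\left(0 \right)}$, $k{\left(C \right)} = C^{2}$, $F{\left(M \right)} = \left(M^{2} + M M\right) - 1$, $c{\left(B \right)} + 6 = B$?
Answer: $-40$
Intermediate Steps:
$c{\left(B \right)} = -6 + B$
$F{\left(M \right)} = -1 + 2 M^{2}$ ($F{\left(M \right)} = \left(M^{2} + M^{2}\right) - 1 = 2 M^{2} - 1 = -1 + 2 M^{2}$)
$h{\left(Q,P \right)} = \frac{5}{2}$ ($h{\left(Q,P \right)} = 2 + \frac{\left(-1 + 2 \cdot 0^{2}\right)^{2}}{2} = 2 + \frac{\left(-1 + 2 \cdot 0\right)^{2}}{2} = 2 + \frac{\left(-1 + 0\right)^{2}}{2} = 2 + \frac{\left(-1\right)^{2}}{2} = 2 + \frac{1}{2} \cdot 1 = 2 + \frac{1}{2} = \frac{5}{2}$)
$o{\left(s \right)} = -2$ ($o{\left(s \right)} = \left(1 + 3\right) + \left(-6 + 0\right) = 4 - 6 = -2$)
$h{\left(2,-2 \right)} o{\left(-3 \right)} 8 = \frac{5}{2} \left(-2\right) 8 = \left(-5\right) 8 = -40$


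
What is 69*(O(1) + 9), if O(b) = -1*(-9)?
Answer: 1242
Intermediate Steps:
O(b) = 9
69*(O(1) + 9) = 69*(9 + 9) = 69*18 = 1242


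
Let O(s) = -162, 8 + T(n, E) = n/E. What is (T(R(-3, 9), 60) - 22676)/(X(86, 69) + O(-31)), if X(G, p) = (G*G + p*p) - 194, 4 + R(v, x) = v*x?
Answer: -1361071/708060 ≈ -1.9223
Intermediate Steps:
R(v, x) = -4 + v*x
T(n, E) = -8 + n/E
X(G, p) = -194 + G**2 + p**2 (X(G, p) = (G**2 + p**2) - 194 = -194 + G**2 + p**2)
(T(R(-3, 9), 60) - 22676)/(X(86, 69) + O(-31)) = ((-8 + (-4 - 3*9)/60) - 22676)/((-194 + 86**2 + 69**2) - 162) = ((-8 + (-4 - 27)*(1/60)) - 22676)/((-194 + 7396 + 4761) - 162) = ((-8 - 31*1/60) - 22676)/(11963 - 162) = ((-8 - 31/60) - 22676)/11801 = (-511/60 - 22676)*(1/11801) = -1361071/60*1/11801 = -1361071/708060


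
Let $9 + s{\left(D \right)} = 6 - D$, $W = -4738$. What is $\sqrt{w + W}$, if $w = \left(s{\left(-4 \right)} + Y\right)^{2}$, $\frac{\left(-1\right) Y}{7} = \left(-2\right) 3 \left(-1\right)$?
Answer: $i \sqrt{3057} \approx 55.29 i$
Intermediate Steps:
$Y = -42$ ($Y = - 7 \left(-2\right) 3 \left(-1\right) = - 7 \left(\left(-6\right) \left(-1\right)\right) = \left(-7\right) 6 = -42$)
$s{\left(D \right)} = -3 - D$ ($s{\left(D \right)} = -9 - \left(-6 + D\right) = -3 - D$)
$w = 1681$ ($w = \left(\left(-3 - -4\right) - 42\right)^{2} = \left(\left(-3 + 4\right) - 42\right)^{2} = \left(1 - 42\right)^{2} = \left(-41\right)^{2} = 1681$)
$\sqrt{w + W} = \sqrt{1681 - 4738} = \sqrt{-3057} = i \sqrt{3057}$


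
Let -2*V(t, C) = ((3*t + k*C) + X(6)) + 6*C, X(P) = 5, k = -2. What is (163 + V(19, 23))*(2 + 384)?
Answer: 33196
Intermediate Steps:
V(t, C) = -5/2 - 2*C - 3*t/2 (V(t, C) = -(((3*t - 2*C) + 5) + 6*C)/2 = -(((-2*C + 3*t) + 5) + 6*C)/2 = -((5 - 2*C + 3*t) + 6*C)/2 = -(5 + 3*t + 4*C)/2 = -5/2 - 2*C - 3*t/2)
(163 + V(19, 23))*(2 + 384) = (163 + (-5/2 - 2*23 - 3/2*19))*(2 + 384) = (163 + (-5/2 - 46 - 57/2))*386 = (163 - 77)*386 = 86*386 = 33196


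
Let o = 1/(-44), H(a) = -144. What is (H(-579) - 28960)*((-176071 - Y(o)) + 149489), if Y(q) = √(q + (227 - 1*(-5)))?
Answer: 773642528 + 14552*√112277/11 ≈ 7.7409e+8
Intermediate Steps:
o = -1/44 ≈ -0.022727
Y(q) = √(232 + q) (Y(q) = √(q + (227 + 5)) = √(q + 232) = √(232 + q))
(H(-579) - 28960)*((-176071 - Y(o)) + 149489) = (-144 - 28960)*((-176071 - √(232 - 1/44)) + 149489) = -29104*((-176071 - √(10207/44)) + 149489) = -29104*((-176071 - √112277/22) + 149489) = -29104*(-26582 - √112277/22) = 773642528 + 14552*√112277/11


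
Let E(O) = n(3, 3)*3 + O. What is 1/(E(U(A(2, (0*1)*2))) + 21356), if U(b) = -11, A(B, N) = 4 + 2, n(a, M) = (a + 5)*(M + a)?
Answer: 1/21489 ≈ 4.6535e-5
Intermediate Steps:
n(a, M) = (5 + a)*(M + a)
A(B, N) = 6
E(O) = 144 + O (E(O) = (3² + 5*3 + 5*3 + 3*3)*3 + O = (9 + 15 + 15 + 9)*3 + O = 48*3 + O = 144 + O)
1/(E(U(A(2, (0*1)*2))) + 21356) = 1/((144 - 11) + 21356) = 1/(133 + 21356) = 1/21489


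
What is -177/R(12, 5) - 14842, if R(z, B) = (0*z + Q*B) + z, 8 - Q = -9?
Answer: -1439851/97 ≈ -14844.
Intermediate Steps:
Q = 17 (Q = 8 - 1*(-9) = 8 + 9 = 17)
R(z, B) = z + 17*B (R(z, B) = (0*z + 17*B) + z = (0 + 17*B) + z = 17*B + z = z + 17*B)
-177/R(12, 5) - 14842 = -177/(12 + 17*5) - 14842 = -177/(12 + 85) - 14842 = -177/97 - 14842 = -1439851/97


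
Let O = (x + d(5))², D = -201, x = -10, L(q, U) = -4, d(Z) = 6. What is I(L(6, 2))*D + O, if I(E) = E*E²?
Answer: 12880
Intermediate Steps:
I(E) = E³
O = 16 (O = (-10 + 6)² = (-4)² = 16)
I(L(6, 2))*D + O = (-4)³*(-201) + 16 = -64*(-201) + 16 = 12864 + 16 = 12880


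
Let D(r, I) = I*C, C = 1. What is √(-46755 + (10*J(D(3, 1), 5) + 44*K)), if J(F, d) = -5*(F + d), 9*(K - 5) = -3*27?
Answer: I*√47231 ≈ 217.33*I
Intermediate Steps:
D(r, I) = I (D(r, I) = I*1 = I)
K = -4 (K = 5 + (-3*27)/9 = 5 + (⅑)*(-81) = 5 - 9 = -4)
J(F, d) = -5*F - 5*d (J(F, d) = -(5*F + 5*d) = -5*F - 5*d)
√(-46755 + (10*J(D(3, 1), 5) + 44*K)) = √(-46755 + (10*(-5*1 - 5*5) + 44*(-4))) = √(-46755 + (10*(-5 - 25) - 176)) = √(-46755 + (10*(-30) - 176)) = √(-46755 + (-300 - 176)) = √(-46755 - 476) = √(-47231) = I*√47231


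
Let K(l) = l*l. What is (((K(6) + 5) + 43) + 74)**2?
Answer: 24964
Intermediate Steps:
K(l) = l**2
(((K(6) + 5) + 43) + 74)**2 = (((6**2 + 5) + 43) + 74)**2 = (((36 + 5) + 43) + 74)**2 = ((41 + 43) + 74)**2 = (84 + 74)**2 = 158**2 = 24964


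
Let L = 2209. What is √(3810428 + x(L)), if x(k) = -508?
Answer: 8*√59530 ≈ 1951.9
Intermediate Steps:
√(3810428 + x(L)) = √(3810428 - 508) = √3809920 = 8*√59530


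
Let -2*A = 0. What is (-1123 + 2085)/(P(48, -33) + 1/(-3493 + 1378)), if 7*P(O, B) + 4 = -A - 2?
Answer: -14242410/12697 ≈ -1121.7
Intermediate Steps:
A = 0 (A = -½*0 = 0)
P(O, B) = -6/7 (P(O, B) = -4/7 + (-1*0 - 2)/7 = -4/7 + (0 - 2)/7 = -4/7 + (⅐)*(-2) = -4/7 - 2/7 = -6/7)
(-1123 + 2085)/(P(48, -33) + 1/(-3493 + 1378)) = (-1123 + 2085)/(-6/7 + 1/(-3493 + 1378)) = 962/(-6/7 + 1/(-2115)) = 962/(-6/7 - 1/2115) = 962/(-12697/14805) = 962*(-14805/12697) = -14242410/12697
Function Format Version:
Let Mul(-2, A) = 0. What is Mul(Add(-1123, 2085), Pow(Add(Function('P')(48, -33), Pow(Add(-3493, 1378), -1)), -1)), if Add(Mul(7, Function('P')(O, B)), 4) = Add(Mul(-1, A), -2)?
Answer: Rational(-14242410, 12697) ≈ -1121.7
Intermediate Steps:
A = 0 (A = Mul(Rational(-1, 2), 0) = 0)
Function('P')(O, B) = Rational(-6, 7) (Function('P')(O, B) = Add(Rational(-4, 7), Mul(Rational(1, 7), Add(Mul(-1, 0), -2))) = Add(Rational(-4, 7), Mul(Rational(1, 7), Add(0, -2))) = Add(Rational(-4, 7), Mul(Rational(1, 7), -2)) = Add(Rational(-4, 7), Rational(-2, 7)) = Rational(-6, 7))
Mul(Add(-1123, 2085), Pow(Add(Function('P')(48, -33), Pow(Add(-3493, 1378), -1)), -1)) = Mul(Add(-1123, 2085), Pow(Add(Rational(-6, 7), Pow(Add(-3493, 1378), -1)), -1)) = Mul(962, Pow(Add(Rational(-6, 7), Pow(-2115, -1)), -1)) = Mul(962, Pow(Add(Rational(-6, 7), Rational(-1, 2115)), -1)) = Mul(962, Pow(Rational(-12697, 14805), -1)) = Mul(962, Rational(-14805, 12697)) = Rational(-14242410, 12697)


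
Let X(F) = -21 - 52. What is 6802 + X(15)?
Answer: 6729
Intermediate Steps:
X(F) = -73
6802 + X(15) = 6802 - 73 = 6729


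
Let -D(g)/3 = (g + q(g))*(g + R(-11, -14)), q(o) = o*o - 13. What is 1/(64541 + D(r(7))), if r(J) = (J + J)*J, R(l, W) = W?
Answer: -1/2377087 ≈ -4.2068e-7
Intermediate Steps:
q(o) = -13 + o² (q(o) = o² - 13 = -13 + o²)
r(J) = 2*J² (r(J) = (2*J)*J = 2*J²)
D(g) = -3*(-14 + g)*(-13 + g + g²) (D(g) = -3*(g + (-13 + g²))*(g - 14) = -3*(-13 + g + g²)*(-14 + g) = -3*(-14 + g)*(-13 + g + g²))
1/(64541 + D(r(7))) = 1/(64541 + (-546 - 3*(2*7²)³ + 39*(2*7²)² + 81*(2*7²))) = 1/(64541 + (-546 - 3*(2*49)³ + 39*(2*49)² + 81*(2*49))) = 1/(64541 + (-546 - 3*98³ + 39*98² + 81*98)) = 1/(64541 + (-546 - 3*941192 + 39*9604 + 7938)) = 1/(64541 + (-546 - 2823576 + 374556 + 7938)) = 1/(64541 - 2441628) = 1/(-2377087) = -1/2377087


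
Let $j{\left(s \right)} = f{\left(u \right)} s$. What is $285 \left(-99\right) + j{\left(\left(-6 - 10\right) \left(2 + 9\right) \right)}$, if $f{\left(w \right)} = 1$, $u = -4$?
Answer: $-28391$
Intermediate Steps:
$j{\left(s \right)} = s$ ($j{\left(s \right)} = 1 s = s$)
$285 \left(-99\right) + j{\left(\left(-6 - 10\right) \left(2 + 9\right) \right)} = 285 \left(-99\right) + \left(-6 - 10\right) \left(2 + 9\right) = -28215 - 176 = -28391$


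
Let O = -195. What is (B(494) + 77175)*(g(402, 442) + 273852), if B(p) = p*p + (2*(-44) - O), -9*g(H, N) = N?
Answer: 87977796652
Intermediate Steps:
g(H, N) = -N/9
B(p) = 107 + p² (B(p) = p*p + (2*(-44) - 1*(-195)) = p² + (-88 + 195) = p² + 107 = 107 + p²)
(B(494) + 77175)*(g(402, 442) + 273852) = ((107 + 494²) + 77175)*(-⅑*442 + 273852) = ((107 + 244036) + 77175)*(-442/9 + 273852) = (244143 + 77175)*(2464226/9) = 321318*(2464226/9) = 87977796652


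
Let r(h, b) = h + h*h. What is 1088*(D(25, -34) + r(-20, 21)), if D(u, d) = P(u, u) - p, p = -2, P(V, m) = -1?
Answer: 414528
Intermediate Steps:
r(h, b) = h + h²
D(u, d) = 1 (D(u, d) = -1 - 1*(-2) = -1 + 2 = 1)
1088*(D(25, -34) + r(-20, 21)) = 1088*(1 - 20*(1 - 20)) = 1088*(1 - 20*(-19)) = 1088*(1 + 380) = 1088*381 = 414528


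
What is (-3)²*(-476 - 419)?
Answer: -8055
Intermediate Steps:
(-3)²*(-476 - 419) = 9*(-895) = -8055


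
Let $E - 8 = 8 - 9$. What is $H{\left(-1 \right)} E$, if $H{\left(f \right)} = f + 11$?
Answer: $70$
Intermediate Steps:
$E = 7$ ($E = 8 + \left(8 - 9\right) = 8 - 1 = 7$)
$H{\left(f \right)} = 11 + f$
$H{\left(-1 \right)} E = \left(11 - 1\right) 7 = 10 \cdot 7 = 70$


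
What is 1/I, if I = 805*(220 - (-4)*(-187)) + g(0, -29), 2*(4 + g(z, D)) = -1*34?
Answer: -1/425061 ≈ -2.3526e-6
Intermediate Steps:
g(z, D) = -21 (g(z, D) = -4 + (-1*34)/2 = -4 + (½)*(-34) = -4 - 17 = -21)
I = -425061 (I = 805*(220 - (-4)*(-187)) - 21 = 805*(220 - 1*748) - 21 = 805*(220 - 748) - 21 = 805*(-528) - 21 = -425040 - 21 = -425061)
1/I = 1/(-425061) = -1/425061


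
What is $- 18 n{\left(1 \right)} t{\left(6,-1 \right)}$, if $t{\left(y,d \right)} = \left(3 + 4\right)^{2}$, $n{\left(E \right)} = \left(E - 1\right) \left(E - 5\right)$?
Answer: $0$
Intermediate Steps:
$n{\left(E \right)} = \left(-1 + E\right) \left(-5 + E\right)$
$t{\left(y,d \right)} = 49$ ($t{\left(y,d \right)} = 7^{2} = 49$)
$- 18 n{\left(1 \right)} t{\left(6,-1 \right)} = - 18 \left(5 + 1^{2} - 6\right) 49 = - 18 \left(5 + 1 - 6\right) 49 = \left(-18\right) 0 \cdot 49 = 0 \cdot 49 = 0$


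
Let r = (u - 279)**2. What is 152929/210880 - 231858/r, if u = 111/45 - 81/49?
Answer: -20020412223907319/8816208302288320 ≈ -2.2709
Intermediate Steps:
u = 598/735 (u = 111*(1/45) - 81*1/49 = 37/15 - 81/49 = 598/735 ≈ 0.81361)
r = 41806754089/540225 (r = (598/735 - 279)**2 = (-204467/735)**2 = 41806754089/540225 ≈ 77388.)
152929/210880 - 231858/r = 152929/210880 - 231858/41806754089/540225 = 152929*(1/210880) - 231858*540225/41806754089 = 152929/210880 - 125255488050/41806754089 = -20020412223907319/8816208302288320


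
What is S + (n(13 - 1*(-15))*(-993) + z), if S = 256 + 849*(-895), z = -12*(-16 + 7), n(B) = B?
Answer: -787295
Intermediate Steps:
z = 108 (z = -12*(-9) = 108)
S = -759599 (S = 256 - 759855 = -759599)
S + (n(13 - 1*(-15))*(-993) + z) = -759599 + ((13 - 1*(-15))*(-993) + 108) = -759599 + ((13 + 15)*(-993) + 108) = -759599 + (28*(-993) + 108) = -759599 + (-27804 + 108) = -759599 - 27696 = -787295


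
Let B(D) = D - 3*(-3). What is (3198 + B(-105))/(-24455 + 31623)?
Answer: 1551/3584 ≈ 0.43276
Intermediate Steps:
B(D) = 9 + D (B(D) = D + 9 = 9 + D)
(3198 + B(-105))/(-24455 + 31623) = (3198 + (9 - 105))/(-24455 + 31623) = (3198 - 96)/7168 = 3102*(1/7168) = 1551/3584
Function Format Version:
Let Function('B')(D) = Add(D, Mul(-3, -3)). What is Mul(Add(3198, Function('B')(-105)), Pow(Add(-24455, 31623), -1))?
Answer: Rational(1551, 3584) ≈ 0.43276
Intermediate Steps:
Function('B')(D) = Add(9, D) (Function('B')(D) = Add(D, 9) = Add(9, D))
Mul(Add(3198, Function('B')(-105)), Pow(Add(-24455, 31623), -1)) = Mul(Add(3198, Add(9, -105)), Pow(Add(-24455, 31623), -1)) = Mul(Add(3198, -96), Pow(7168, -1)) = Mul(3102, Rational(1, 7168)) = Rational(1551, 3584)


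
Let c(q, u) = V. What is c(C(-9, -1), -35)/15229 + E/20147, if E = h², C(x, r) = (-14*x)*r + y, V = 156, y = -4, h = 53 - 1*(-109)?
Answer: 402812808/306818663 ≈ 1.3129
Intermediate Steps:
h = 162 (h = 53 + 109 = 162)
C(x, r) = -4 - 14*r*x (C(x, r) = (-14*x)*r - 4 = -14*r*x - 4 = -4 - 14*r*x)
c(q, u) = 156
E = 26244 (E = 162² = 26244)
c(C(-9, -1), -35)/15229 + E/20147 = 156/15229 + 26244/20147 = 402812808/306818663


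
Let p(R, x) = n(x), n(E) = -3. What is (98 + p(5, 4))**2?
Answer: 9025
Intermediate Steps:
p(R, x) = -3
(98 + p(5, 4))**2 = (98 - 3)**2 = 95**2 = 9025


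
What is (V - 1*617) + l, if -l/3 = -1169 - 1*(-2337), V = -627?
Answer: -4748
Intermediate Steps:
l = -3504 (l = -3*(-1169 - 1*(-2337)) = -3*(-1169 + 2337) = -3*1168 = -3504)
(V - 1*617) + l = (-627 - 1*617) - 3504 = (-627 - 617) - 3504 = -1244 - 3504 = -4748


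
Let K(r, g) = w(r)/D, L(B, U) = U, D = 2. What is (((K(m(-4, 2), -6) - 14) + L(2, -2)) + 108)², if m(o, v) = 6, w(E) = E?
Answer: 9025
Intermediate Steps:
K(r, g) = r/2
(((K(m(-4, 2), -6) - 14) + L(2, -2)) + 108)² = ((((½)*6 - 14) - 2) + 108)² = (((3 - 14) - 2) + 108)² = ((-11 - 2) + 108)² = (-13 + 108)² = 95² = 9025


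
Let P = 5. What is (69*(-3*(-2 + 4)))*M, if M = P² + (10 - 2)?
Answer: -13662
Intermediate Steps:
M = 33 (M = 5² + (10 - 2) = 25 + 8 = 33)
(69*(-3*(-2 + 4)))*M = (69*(-3*(-2 + 4)))*33 = (69*(-3*2))*33 = (69*(-6))*33 = -414*33 = -13662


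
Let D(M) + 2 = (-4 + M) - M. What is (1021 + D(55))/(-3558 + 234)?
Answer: -1015/3324 ≈ -0.30536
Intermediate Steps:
D(M) = -6 (D(M) = -2 + ((-4 + M) - M) = -2 - 4 = -6)
(1021 + D(55))/(-3558 + 234) = (1021 - 6)/(-3558 + 234) = 1015/(-3324) = 1015*(-1/3324) = -1015/3324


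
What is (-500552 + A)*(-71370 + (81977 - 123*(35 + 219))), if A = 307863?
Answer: 3976137515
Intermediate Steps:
(-500552 + A)*(-71370 + (81977 - 123*(35 + 219))) = (-500552 + 307863)*(-71370 + (81977 - 123*(35 + 219))) = -192689*(-71370 + (81977 - 123*254)) = -192689*(-71370 + (81977 - 1*31242)) = -192689*(-71370 + (81977 - 31242)) = -192689*(-71370 + 50735) = -192689*(-20635) = 3976137515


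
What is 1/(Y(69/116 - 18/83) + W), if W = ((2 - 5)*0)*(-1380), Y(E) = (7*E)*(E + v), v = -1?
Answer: -92698384/152557797 ≈ -0.60763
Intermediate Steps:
Y(E) = 7*E*(-1 + E) (Y(E) = (7*E)*(E - 1) = (7*E)*(-1 + E) = 7*E*(-1 + E))
W = 0 (W = -3*0*(-1380) = 0*(-1380) = 0)
1/(Y(69/116 - 18/83) + W) = 1/(7*(69/116 - 18/83)*(-1 + (69/116 - 18/83)) + 0) = 1/(7*(3639/9628)*(-1 + 3639/9628) + 0) = 1/(7*(3639/9628)*(-5989/9628) + 0) = 1/(-152557797/92698384 + 0) = 1/(-152557797/92698384) = -92698384/152557797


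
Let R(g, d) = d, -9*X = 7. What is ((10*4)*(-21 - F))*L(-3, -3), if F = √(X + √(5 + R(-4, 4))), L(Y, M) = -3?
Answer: 2520 + 80*√5 ≈ 2698.9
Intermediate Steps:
X = -7/9 (X = -⅑*7 = -7/9 ≈ -0.77778)
F = 2*√5/3 (F = √(-7/9 + √(5 + 4)) = √(-7/9 + √9) = √(-7/9 + 3) = √(20/9) = 2*√5/3 ≈ 1.4907)
((10*4)*(-21 - F))*L(-3, -3) = ((10*4)*(-21 - 2*√5/3))*(-3) = (40*(-21 - 2*√5/3))*(-3) = (-840 - 80*√5/3)*(-3) = 2520 + 80*√5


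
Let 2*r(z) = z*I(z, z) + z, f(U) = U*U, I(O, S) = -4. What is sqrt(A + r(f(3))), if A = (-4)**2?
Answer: sqrt(10)/2 ≈ 1.5811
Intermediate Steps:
f(U) = U**2
r(z) = -3*z/2 (r(z) = (z*(-4) + z)/2 = (-4*z + z)/2 = (-3*z)/2 = -3*z/2)
A = 16
sqrt(A + r(f(3))) = sqrt(16 - 3/2*3**2) = sqrt(16 - 3/2*9) = sqrt(16 - 27/2) = sqrt(5/2) = sqrt(10)/2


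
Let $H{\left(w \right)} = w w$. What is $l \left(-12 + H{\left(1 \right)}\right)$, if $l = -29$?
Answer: $319$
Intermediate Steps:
$H{\left(w \right)} = w^{2}$
$l \left(-12 + H{\left(1 \right)}\right) = - 29 \left(-12 + 1^{2}\right) = - 29 \left(-12 + 1\right) = \left(-29\right) \left(-11\right) = 319$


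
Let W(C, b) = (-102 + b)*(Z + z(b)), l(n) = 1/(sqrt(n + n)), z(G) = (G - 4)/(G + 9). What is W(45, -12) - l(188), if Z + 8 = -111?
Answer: 12958 - sqrt(94)/188 ≈ 12958.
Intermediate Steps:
Z = -119 (Z = -8 - 111 = -119)
z(G) = (-4 + G)/(9 + G)
l(n) = sqrt(2)/(2*sqrt(n)) (l(n) = 1/(sqrt(2*n)) = 1/(sqrt(2)*sqrt(n)) = sqrt(2)/(2*sqrt(n)))
W(C, b) = (-119 + (-4 + b)/(9 + b))*(-102 + b) (W(C, b) = (-102 + b)*(-119 + (-4 + b)/(9 + b)) = (-119 + (-4 + b)/(9 + b))*(-102 + b))
W(45, -12) - l(188) = (109650 - 118*(-12)**2 + 10961*(-12))/(9 - 12) - sqrt(2)/(2*sqrt(188)) = (109650 - 118*144 - 131532)/(-3) - sqrt(2)*sqrt(47)/94/2 = -(109650 - 16992 - 131532)/3 - sqrt(94)/188 = -1/3*(-38874) - sqrt(94)/188 = 12958 - sqrt(94)/188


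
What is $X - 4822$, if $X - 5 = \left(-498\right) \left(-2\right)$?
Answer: $-3821$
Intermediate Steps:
$X = 1001$ ($X = 5 - -996 = 5 + 996 = 1001$)
$X - 4822 = 1001 - 4822 = -3821$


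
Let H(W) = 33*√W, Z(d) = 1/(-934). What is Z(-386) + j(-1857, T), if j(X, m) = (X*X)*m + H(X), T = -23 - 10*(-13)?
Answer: 344631096161/934 + 33*I*√1857 ≈ 3.6898e+8 + 1422.1*I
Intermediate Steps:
Z(d) = -1/934
T = 107 (T = -23 + 130 = 107)
j(X, m) = 33*√X + m*X² (j(X, m) = (X*X)*m + 33*√X = X²*m + 33*√X = m*X² + 33*√X = 33*√X + m*X²)
Z(-386) + j(-1857, T) = -1/934 + (33*√(-1857) + 107*(-1857)²) = -1/934 + (33*(I*√1857) + 107*3448449) = -1/934 + (33*I*√1857 + 368984043) = -1/934 + (368984043 + 33*I*√1857) = 344631096161/934 + 33*I*√1857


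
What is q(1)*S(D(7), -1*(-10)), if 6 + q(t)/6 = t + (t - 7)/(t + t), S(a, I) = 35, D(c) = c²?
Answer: -1680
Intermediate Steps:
q(t) = -36 + 6*t + 3*(-7 + t)/t (q(t) = -36 + 6*(t + (t - 7)/(t + t)) = -36 + 6*(t + (-7 + t)/((2*t))) = -36 + 6*(t + (-7 + t)*(1/(2*t))) = -36 + 6*(t + (-7 + t)/(2*t)) = -36 + (6*t + 3*(-7 + t)/t) = -36 + 6*t + 3*(-7 + t)/t)
q(1)*S(D(7), -1*(-10)) = (-33 - 21/1 + 6*1)*35 = (-33 - 21*1 + 6)*35 = (-33 - 21 + 6)*35 = -48*35 = -1680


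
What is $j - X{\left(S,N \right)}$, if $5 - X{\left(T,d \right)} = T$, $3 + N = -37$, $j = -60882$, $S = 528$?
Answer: $-60359$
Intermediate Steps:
$N = -40$ ($N = -3 - 37 = -40$)
$X{\left(T,d \right)} = 5 - T$
$j - X{\left(S,N \right)} = -60882 - \left(5 - 528\right) = -60882 - -523 = -60882 + 523 = -60359$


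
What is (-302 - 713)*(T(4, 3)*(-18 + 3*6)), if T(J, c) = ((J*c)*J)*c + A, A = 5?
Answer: 0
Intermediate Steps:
T(J, c) = 5 + J**2*c**2 (T(J, c) = ((J*c)*J)*c + 5 = (c*J**2)*c + 5 = J**2*c**2 + 5 = 5 + J**2*c**2)
(-302 - 713)*(T(4, 3)*(-18 + 3*6)) = (-302 - 713)*((5 + 4**2*3**2)*(-18 + 3*6)) = -1015*(5 + 16*9)*(-18 + 18) = -1015*(5 + 144)*0 = -151235*0 = -1015*0 = 0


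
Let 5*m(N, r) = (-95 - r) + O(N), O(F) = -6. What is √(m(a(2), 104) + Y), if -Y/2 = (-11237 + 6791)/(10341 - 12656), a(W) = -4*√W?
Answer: I*√240313205/2315 ≈ 6.6963*I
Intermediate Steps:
m(N, r) = -101/5 - r/5 (m(N, r) = ((-95 - r) - 6)/5 = (-101 - r)/5 = -101/5 - r/5)
Y = -8892/2315 (Y = -2*(-11237 + 6791)/(10341 - 12656) = -(-8892)/(-2315) = -(-8892)*(-1)/2315 = -2*4446/2315 = -8892/2315 ≈ -3.8410)
√(m(a(2), 104) + Y) = √((-101/5 - ⅕*104) - 8892/2315) = √((-101/5 - 104/5) - 8892/2315) = √(-41 - 8892/2315) = √(-103807/2315) = I*√240313205/2315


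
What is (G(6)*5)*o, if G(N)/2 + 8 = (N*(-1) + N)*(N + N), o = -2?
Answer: 160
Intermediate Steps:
G(N) = -16 (G(N) = -16 + 2*((N*(-1) + N)*(N + N)) = -16 + 2*((-N + N)*(2*N)) = -16 + 2*(0*(2*N)) = -16 + 2*0 = -16 + 0 = -16)
(G(6)*5)*o = -16*5*(-2) = -80*(-2) = 160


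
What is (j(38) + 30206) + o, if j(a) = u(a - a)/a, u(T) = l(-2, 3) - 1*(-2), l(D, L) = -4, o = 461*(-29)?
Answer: 319902/19 ≈ 16837.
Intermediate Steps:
o = -13369
u(T) = -2 (u(T) = -4 - 1*(-2) = -4 + 2 = -2)
j(a) = -2/a
(j(38) + 30206) + o = (-2/38 + 30206) - 13369 = (-2*1/38 + 30206) - 13369 = (-1/19 + 30206) - 13369 = 573913/19 - 13369 = 319902/19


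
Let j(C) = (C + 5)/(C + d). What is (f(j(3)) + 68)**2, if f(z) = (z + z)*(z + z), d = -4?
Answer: 104976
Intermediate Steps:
j(C) = (5 + C)/(-4 + C) (j(C) = (C + 5)/(C - 4) = (5 + C)/(-4 + C))
f(z) = 4*z**2 (f(z) = (2*z)*(2*z) = 4*z**2)
(f(j(3)) + 68)**2 = (4*((5 + 3)/(-4 + 3))**2 + 68)**2 = (4*(8/(-1))**2 + 68)**2 = (4*(-1*8)**2 + 68)**2 = (4*(-8)**2 + 68)**2 = (4*64 + 68)**2 = (256 + 68)**2 = 324**2 = 104976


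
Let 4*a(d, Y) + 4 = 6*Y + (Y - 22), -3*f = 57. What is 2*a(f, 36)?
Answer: 113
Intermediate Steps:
f = -19 (f = -⅓*57 = -19)
a(d, Y) = -13/2 + 7*Y/4 (a(d, Y) = -1 + (6*Y + (Y - 22))/4 = -1 + (6*Y + (-22 + Y))/4 = -1 + (-22 + 7*Y)/4 = -1 + (-11/2 + 7*Y/4) = -13/2 + 7*Y/4)
2*a(f, 36) = 2*(-13/2 + (7/4)*36) = 2*(-13/2 + 63) = 2*(113/2) = 113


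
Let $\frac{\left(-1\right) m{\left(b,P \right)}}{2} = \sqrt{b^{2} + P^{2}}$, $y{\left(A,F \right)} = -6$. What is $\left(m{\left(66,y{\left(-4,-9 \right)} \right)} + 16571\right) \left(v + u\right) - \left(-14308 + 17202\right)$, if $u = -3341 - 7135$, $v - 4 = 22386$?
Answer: $197424000 - 142968 \sqrt{122} \approx 1.9584 \cdot 10^{8}$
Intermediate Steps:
$v = 22390$ ($v = 4 + 22386 = 22390$)
$m{\left(b,P \right)} = - 2 \sqrt{P^{2} + b^{2}}$ ($m{\left(b,P \right)} = - 2 \sqrt{b^{2} + P^{2}} = - 2 \sqrt{P^{2} + b^{2}}$)
$u = -10476$
$\left(m{\left(66,y{\left(-4,-9 \right)} \right)} + 16571\right) \left(v + u\right) - \left(-14308 + 17202\right) = \left(- 2 \sqrt{\left(-6\right)^{2} + 66^{2}} + 16571\right) \left(22390 - 10476\right) - \left(-14308 + 17202\right) = \left(- 2 \sqrt{36 + 4356} + 16571\right) 11914 - 2894 = \left(- 2 \sqrt{4392} + 16571\right) 11914 - 2894 = \left(- 2 \cdot 6 \sqrt{122} + 16571\right) 11914 - 2894 = \left(- 12 \sqrt{122} + 16571\right) 11914 - 2894 = \left(16571 - 12 \sqrt{122}\right) 11914 - 2894 = \left(197426894 - 142968 \sqrt{122}\right) - 2894 = 197424000 - 142968 \sqrt{122}$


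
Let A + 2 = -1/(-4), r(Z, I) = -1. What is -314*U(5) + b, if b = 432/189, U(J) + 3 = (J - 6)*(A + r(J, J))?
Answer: 1131/14 ≈ 80.786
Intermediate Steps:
A = -7/4 (A = -2 - 1/(-4) = -2 - 1*(-¼) = -2 + ¼ = -7/4 ≈ -1.7500)
U(J) = 27/2 - 11*J/4 (U(J) = -3 + (J - 6)*(-7/4 - 1) = -3 + (-6 + J)*(-11/4) = -3 + (33/2 - 11*J/4) = 27/2 - 11*J/4)
b = 16/7 (b = 432*(1/189) = 16/7 ≈ 2.2857)
-314*U(5) + b = -314*(27/2 - 11/4*5) + 16/7 = -314*(27/2 - 55/4) + 16/7 = -314*(-¼) + 16/7 = 157/2 + 16/7 = 1131/14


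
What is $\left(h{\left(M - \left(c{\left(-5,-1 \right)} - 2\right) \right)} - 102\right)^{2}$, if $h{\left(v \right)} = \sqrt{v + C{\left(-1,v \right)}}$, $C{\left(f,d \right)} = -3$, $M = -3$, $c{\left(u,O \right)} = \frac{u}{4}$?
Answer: $\frac{\left(204 - i \sqrt{11}\right)^{2}}{4} \approx 10401.0 - 338.3 i$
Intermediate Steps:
$c{\left(u,O \right)} = \frac{u}{4}$ ($c{\left(u,O \right)} = u \frac{1}{4} = \frac{u}{4}$)
$h{\left(v \right)} = \sqrt{-3 + v}$ ($h{\left(v \right)} = \sqrt{v - 3} = \sqrt{-3 + v}$)
$\left(h{\left(M - \left(c{\left(-5,-1 \right)} - 2\right) \right)} - 102\right)^{2} = \left(\sqrt{-3 - \left(3 - 2 - \frac{5}{4}\right)} - 102\right)^{2} = \left(\sqrt{-3 - - \frac{1}{4}} - 102\right)^{2} = \left(\sqrt{-3 + \left(-3 + \frac{13}{4}\right)} - 102\right)^{2} = \left(\sqrt{-3 + \frac{1}{4}} - 102\right)^{2} = \left(\sqrt{- \frac{11}{4}} - 102\right)^{2} = \left(\frac{i \sqrt{11}}{2} - 102\right)^{2} = \left(-102 + \frac{i \sqrt{11}}{2}\right)^{2}$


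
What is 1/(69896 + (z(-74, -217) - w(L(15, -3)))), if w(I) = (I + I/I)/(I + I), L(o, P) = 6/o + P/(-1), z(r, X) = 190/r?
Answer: 629/43962562 ≈ 1.4308e-5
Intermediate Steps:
L(o, P) = -P + 6/o (L(o, P) = 6/o + P*(-1) = 6/o - P = -P + 6/o)
w(I) = (1 + I)/(2*I) (w(I) = (I + 1)/((2*I)) = (1 + I)*(1/(2*I)) = (1 + I)/(2*I))
1/(69896 + (z(-74, -217) - w(L(15, -3)))) = 1/(69896 + (190/(-74) - (1 + (-1*(-3) + 6/15))/(2*(-1*(-3) + 6/15)))) = 1/(69896 + (190*(-1/74) - (1 + (3 + 6*(1/15)))/(2*(3 + 6*(1/15))))) = 1/(69896 + (-95/37 - (1 + (3 + 2/5))/(2*(3 + 2/5)))) = 1/(69896 + (-95/37 - (1 + 17/5)/(2*17/5))) = 1/(69896 + (-95/37 - 5*22/(2*17*5))) = 1/(69896 + (-95/37 - 1*11/17)) = 1/(69896 + (-95/37 - 11/17)) = 1/(69896 - 2022/629) = 1/(43962562/629) = 629/43962562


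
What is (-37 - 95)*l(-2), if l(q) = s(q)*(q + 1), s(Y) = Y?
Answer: -264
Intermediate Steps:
l(q) = q*(1 + q) (l(q) = q*(q + 1) = q*(1 + q))
(-37 - 95)*l(-2) = (-37 - 95)*(-2*(1 - 2)) = -(-264)*(-1) = -132*2 = -264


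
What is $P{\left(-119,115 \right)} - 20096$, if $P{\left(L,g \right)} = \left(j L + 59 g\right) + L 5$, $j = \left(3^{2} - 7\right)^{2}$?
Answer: $-14382$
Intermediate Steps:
$j = 4$ ($j = \left(9 - 7\right)^{2} = 2^{2} = 4$)
$P{\left(L,g \right)} = 9 L + 59 g$ ($P{\left(L,g \right)} = \left(4 L + 59 g\right) + L 5 = \left(4 L + 59 g\right) + 5 L = 9 L + 59 g$)
$P{\left(-119,115 \right)} - 20096 = \left(9 \left(-119\right) + 59 \cdot 115\right) - 20096 = \left(-1071 + 6785\right) - 20096 = 5714 - 20096 = -14382$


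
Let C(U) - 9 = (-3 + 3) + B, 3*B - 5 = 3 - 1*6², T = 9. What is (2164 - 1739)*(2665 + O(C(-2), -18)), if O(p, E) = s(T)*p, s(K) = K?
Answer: 1131350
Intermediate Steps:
B = -28/3 (B = 5/3 + (3 - 1*6²)/3 = 5/3 + (3 - 1*36)/3 = 5/3 + (3 - 36)/3 = 5/3 + (⅓)*(-33) = 5/3 - 11 = -28/3 ≈ -9.3333)
C(U) = -⅓ (C(U) = 9 + ((-3 + 3) - 28/3) = 9 + (0 - 28/3) = 9 - 28/3 = -⅓)
O(p, E) = 9*p
(2164 - 1739)*(2665 + O(C(-2), -18)) = (2164 - 1739)*(2665 + 9*(-⅓)) = 425*(2665 - 3) = 425*2662 = 1131350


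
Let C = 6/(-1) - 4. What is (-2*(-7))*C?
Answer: -140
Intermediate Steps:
C = -10 (C = 6*(-1) - 4 = -6 - 4 = -10)
(-2*(-7))*C = -2*(-7)*(-10) = 14*(-10) = -140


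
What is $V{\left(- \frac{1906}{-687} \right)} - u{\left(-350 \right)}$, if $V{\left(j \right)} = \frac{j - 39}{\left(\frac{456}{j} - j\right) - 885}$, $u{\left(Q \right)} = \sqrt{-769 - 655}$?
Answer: $\frac{23717311}{473626721} - 4 i \sqrt{89} \approx 0.050076 - 37.736 i$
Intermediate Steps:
$u{\left(Q \right)} = 4 i \sqrt{89}$ ($u{\left(Q \right)} = \sqrt{-1424} = 4 i \sqrt{89}$)
$V{\left(j \right)} = \frac{-39 + j}{-885 - j + \frac{456}{j}}$ ($V{\left(j \right)} = \frac{-39 + j}{\left(- j + \frac{456}{j}\right) - 885} = \frac{-39 + j}{-885 - j + \frac{456}{j}}$)
$V{\left(- \frac{1906}{-687} \right)} - u{\left(-350 \right)} = \frac{- \frac{1906}{-687} \left(39 - - \frac{1906}{-687}\right)}{-456 + \left(- \frac{1906}{-687}\right)^{2} + 885 \left(- \frac{1906}{-687}\right)} - 4 i \sqrt{89} = \frac{\left(-1906\right) \left(- \frac{1}{687}\right) \left(39 - \left(-1906\right) \left(- \frac{1}{687}\right)\right)}{-456 + \left(\left(-1906\right) \left(- \frac{1}{687}\right)\right)^{2} + 885 \left(\left(-1906\right) \left(- \frac{1}{687}\right)\right)} - 4 i \sqrt{89} = \frac{1906 \left(39 - \frac{1906}{687}\right)}{687 \left(-456 + \left(\frac{1906}{687}\right)^{2} + 885 \cdot \frac{1906}{687}\right)} - 4 i \sqrt{89} = \frac{1906 \left(39 - \frac{1906}{687}\right)}{687 \left(-456 + \frac{3632836}{471969} + \frac{562270}{229}\right)} - 4 i \sqrt{89} = \frac{1906}{687} \frac{1}{\frac{947253442}{471969}} \cdot \frac{24887}{687} - 4 i \sqrt{89} = \frac{1906}{687} \cdot \frac{471969}{947253442} \cdot \frac{24887}{687} - 4 i \sqrt{89} = \frac{23717311}{473626721} - 4 i \sqrt{89}$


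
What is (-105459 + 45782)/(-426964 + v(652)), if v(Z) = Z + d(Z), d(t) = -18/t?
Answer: 19454702/138977721 ≈ 0.13998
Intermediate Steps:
v(Z) = Z - 18/Z
(-105459 + 45782)/(-426964 + v(652)) = (-105459 + 45782)/(-426964 + (652 - 18/652)) = -59677/(-426964 + (652 - 18*1/652)) = -59677/(-426964 + (652 - 9/326)) = -59677/(-426964 + 212543/326) = -59677/(-138977721/326) = -59677*(-326/138977721) = 19454702/138977721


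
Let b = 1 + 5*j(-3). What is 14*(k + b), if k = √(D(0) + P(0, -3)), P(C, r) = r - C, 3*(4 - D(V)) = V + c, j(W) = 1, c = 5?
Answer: 84 + 14*I*√6/3 ≈ 84.0 + 11.431*I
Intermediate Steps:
D(V) = 7/3 - V/3 (D(V) = 4 - (V + 5)/3 = 4 - (5 + V)/3 = 4 + (-5/3 - V/3) = 7/3 - V/3)
k = I*√6/3 (k = √((7/3 - ⅓*0) + (-3 - 1*0)) = √((7/3 + 0) + (-3 + 0)) = √(7/3 - 3) = √(-⅔) = I*√6/3 ≈ 0.8165*I)
b = 6 (b = 1 + 5*1 = 1 + 5 = 6)
14*(k + b) = 14*(I*√6/3 + 6) = 14*(6 + I*√6/3) = 84 + 14*I*√6/3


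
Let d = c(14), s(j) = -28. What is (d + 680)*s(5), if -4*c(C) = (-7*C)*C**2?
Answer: -153496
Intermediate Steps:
c(C) = 7*C**3/4 (c(C) = -(-7*C)*C**2/4 = -(-7)*C**3/4 = 7*C**3/4)
d = 4802 (d = (7/4)*14**3 = (7/4)*2744 = 4802)
(d + 680)*s(5) = (4802 + 680)*(-28) = 5482*(-28) = -153496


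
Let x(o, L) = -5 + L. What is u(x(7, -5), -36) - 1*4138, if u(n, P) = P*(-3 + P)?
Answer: -2734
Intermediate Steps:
u(x(7, -5), -36) - 1*4138 = -36*(-3 - 36) - 1*4138 = -36*(-39) - 4138 = 1404 - 4138 = -2734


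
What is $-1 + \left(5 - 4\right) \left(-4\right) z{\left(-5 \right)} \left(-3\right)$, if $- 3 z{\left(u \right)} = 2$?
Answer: $-9$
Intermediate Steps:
$z{\left(u \right)} = - \frac{2}{3}$ ($z{\left(u \right)} = \left(- \frac{1}{3}\right) 2 = - \frac{2}{3}$)
$-1 + \left(5 - 4\right) \left(-4\right) z{\left(-5 \right)} \left(-3\right) = -1 + \left(5 - 4\right) \left(-4\right) \left(- \frac{2}{3}\right) \left(-3\right) = -1 + 1 \left(-4\right) \left(- \frac{2}{3}\right) \left(-3\right) = -1 + \left(-4\right) \left(- \frac{2}{3}\right) \left(-3\right) = -1 + \frac{8}{3} \left(-3\right) = -1 - 8 = -9$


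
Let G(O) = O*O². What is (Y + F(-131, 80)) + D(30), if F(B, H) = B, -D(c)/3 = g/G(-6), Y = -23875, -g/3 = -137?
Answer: -576007/24 ≈ -24000.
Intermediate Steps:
g = 411 (g = -3*(-137) = 411)
G(O) = O³
D(c) = 137/24 (D(c) = -1233/((-6)³) = -1233/(-216) = -1233*(-1)/216 = -3*(-137/72) = 137/24)
(Y + F(-131, 80)) + D(30) = (-23875 - 131) + 137/24 = -24006 + 137/24 = -576007/24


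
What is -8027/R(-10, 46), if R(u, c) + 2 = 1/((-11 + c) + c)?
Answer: 28269/7 ≈ 4038.4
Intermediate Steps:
R(u, c) = -2 + 1/(-11 + 2*c) (R(u, c) = -2 + 1/((-11 + c) + c) = -2 + 1/(-11 + 2*c))
-8027/R(-10, 46) = -8027*(-11 + 2*46)/(23 - 4*46) = -8027*(-11 + 92)/(23 - 184) = -8027/(-161/81) = -8027*(-81/161) = 28269/7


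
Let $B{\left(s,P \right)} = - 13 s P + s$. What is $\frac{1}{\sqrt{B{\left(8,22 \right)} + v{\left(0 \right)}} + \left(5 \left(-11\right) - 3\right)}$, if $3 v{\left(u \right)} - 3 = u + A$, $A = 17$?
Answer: $- \frac{87}{8456} - \frac{i \sqrt{5115}}{8456} \approx -0.010289 - 0.0084578 i$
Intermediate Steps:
$B{\left(s,P \right)} = s - 13 P s$ ($B{\left(s,P \right)} = - 13 P s + s = s - 13 P s$)
$v{\left(u \right)} = \frac{20}{3} + \frac{u}{3}$ ($v{\left(u \right)} = 1 + \frac{u + 17}{3} = 1 + \frac{17 + u}{3} = 1 + \left(\frac{17}{3} + \frac{u}{3}\right) = \frac{20}{3} + \frac{u}{3}$)
$\frac{1}{\sqrt{B{\left(8,22 \right)} + v{\left(0 \right)}} + \left(5 \left(-11\right) - 3\right)} = \frac{1}{\sqrt{8 \left(1 - 286\right) + \left(\frac{20}{3} + \frac{1}{3} \cdot 0\right)} + \left(5 \left(-11\right) - 3\right)} = \frac{1}{\sqrt{8 \left(1 - 286\right) + \left(\frac{20}{3} + 0\right)} - 58} = \frac{1}{\sqrt{8 \left(-285\right) + \frac{20}{3}} - 58} = \frac{1}{\sqrt{-2280 + \frac{20}{3}} - 58} = \frac{1}{\sqrt{- \frac{6820}{3}} - 58} = \frac{1}{\frac{2 i \sqrt{5115}}{3} - 58} = \frac{1}{-58 + \frac{2 i \sqrt{5115}}{3}}$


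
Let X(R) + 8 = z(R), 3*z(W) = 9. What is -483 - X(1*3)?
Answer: -478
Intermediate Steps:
z(W) = 3 (z(W) = (1/3)*9 = 3)
X(R) = -5 (X(R) = -8 + 3 = -5)
-483 - X(1*3) = -483 - 1*(-5) = -483 + 5 = -478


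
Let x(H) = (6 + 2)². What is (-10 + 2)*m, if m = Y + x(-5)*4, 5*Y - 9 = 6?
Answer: -2072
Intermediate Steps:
x(H) = 64 (x(H) = 8² = 64)
Y = 3 (Y = 9/5 + (⅕)*6 = 9/5 + 6/5 = 3)
m = 259 (m = 3 + 64*4 = 3 + 256 = 259)
(-10 + 2)*m = (-10 + 2)*259 = -8*259 = -2072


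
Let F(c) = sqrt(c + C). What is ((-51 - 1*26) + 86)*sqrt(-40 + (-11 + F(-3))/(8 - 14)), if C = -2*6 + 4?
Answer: 3*sqrt(-1374 - 6*I*sqrt(11))/2 ≈ 0.40263 - 55.603*I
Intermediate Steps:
C = -8 (C = -12 + 4 = -8)
F(c) = sqrt(-8 + c) (F(c) = sqrt(c - 8) = sqrt(-8 + c))
((-51 - 1*26) + 86)*sqrt(-40 + (-11 + F(-3))/(8 - 14)) = ((-51 - 1*26) + 86)*sqrt(-40 + (-11 + sqrt(-8 - 3))/(8 - 14)) = ((-51 - 26) + 86)*sqrt(-40 + (-11 + sqrt(-11))/(-6)) = (-77 + 86)*sqrt(-40 + (-11 + I*sqrt(11))*(-1/6)) = 9*sqrt(-40 + (11/6 - I*sqrt(11)/6)) = 9*sqrt(-229/6 - I*sqrt(11)/6)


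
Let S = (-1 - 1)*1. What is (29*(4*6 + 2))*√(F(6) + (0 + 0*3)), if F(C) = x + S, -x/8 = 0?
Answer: 754*I*√2 ≈ 1066.3*I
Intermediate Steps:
S = -2 (S = -2*1 = -2)
x = 0 (x = -8*0 = 0)
F(C) = -2 (F(C) = 0 - 2 = -2)
(29*(4*6 + 2))*√(F(6) + (0 + 0*3)) = (29*(4*6 + 2))*√(-2 + (0 + 0*3)) = (29*(24 + 2))*√(-2 + (0 + 0)) = (29*26)*√(-2 + 0) = 754*√(-2) = 754*(I*√2) = 754*I*√2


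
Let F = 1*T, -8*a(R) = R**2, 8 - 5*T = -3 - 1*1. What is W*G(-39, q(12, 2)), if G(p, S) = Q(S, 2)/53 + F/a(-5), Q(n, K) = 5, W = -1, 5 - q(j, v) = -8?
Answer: 4463/6625 ≈ 0.67366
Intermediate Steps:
q(j, v) = 13 (q(j, v) = 5 - 1*(-8) = 5 + 8 = 13)
T = 12/5 (T = 8/5 - (-3 - 1*1)/5 = 8/5 - (-3 - 1)/5 = 8/5 - 1/5*(-4) = 8/5 + 4/5 = 12/5 ≈ 2.4000)
a(R) = -R**2/8
F = 12/5 (F = 1*(12/5) = 12/5 ≈ 2.4000)
G(p, S) = -4463/6625 (G(p, S) = 5/53 + 12/(5*((-1/8*(-5)**2))) = 5*(1/53) + 12/(5*((-1/8*25))) = 5/53 + 12/(5*(-25/8)) = 5/53 + (12/5)*(-8/25) = 5/53 - 96/125 = -4463/6625)
W*G(-39, q(12, 2)) = -1*(-4463/6625) = 4463/6625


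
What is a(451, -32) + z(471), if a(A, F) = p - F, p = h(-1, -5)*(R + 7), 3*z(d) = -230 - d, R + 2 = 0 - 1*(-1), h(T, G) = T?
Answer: -623/3 ≈ -207.67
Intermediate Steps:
R = -1 (R = -2 + (0 - 1*(-1)) = -2 + (0 + 1) = -2 + 1 = -1)
z(d) = -230/3 - d/3 (z(d) = (-230 - d)/3 = -230/3 - d/3)
p = -6 (p = -(-1 + 7) = -1*6 = -6)
a(A, F) = -6 - F
a(451, -32) + z(471) = (-6 - 1*(-32)) + (-230/3 - 1/3*471) = (-6 + 32) + (-230/3 - 157) = 26 - 701/3 = -623/3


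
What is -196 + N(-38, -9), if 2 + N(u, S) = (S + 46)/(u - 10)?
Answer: -9541/48 ≈ -198.77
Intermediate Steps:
N(u, S) = -2 + (46 + S)/(-10 + u) (N(u, S) = -2 + (S + 46)/(u - 10) = -2 + (46 + S)/(-10 + u))
-196 + N(-38, -9) = -196 + (66 - 9 - 2*(-38))/(-10 - 38) = -196 + (66 - 9 + 76)/(-48) = -196 - 1/48*133 = -196 - 133/48 = -9541/48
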